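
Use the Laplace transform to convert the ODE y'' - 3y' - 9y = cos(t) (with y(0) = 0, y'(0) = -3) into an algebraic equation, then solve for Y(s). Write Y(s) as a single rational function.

Laplace-transform each side.
With L{y''} = s^2 Y - s·y(0) - y'(0) and L{y'} = sY - y(0), with y(0) = 0, y'(0) = -3: the LHS transforms to (s^2 - 3*s - 9)Y - (-3).
The right side is L{cos(t)} = s/(s^2 + 1).
So (s^2 - 3*s - 9)Y = s/(s^2 + 1) + (-3).
Solve for Y(s) and write it as one ratio of polynomials.

Y(s) = (-3*s^2 + s - 3)/(s^4 - 3*s^3 - 8*s^2 - 3*s - 9)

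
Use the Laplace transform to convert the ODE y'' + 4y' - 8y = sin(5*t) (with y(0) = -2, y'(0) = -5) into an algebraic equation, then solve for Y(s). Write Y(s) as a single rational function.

Transform both sides with L{·}.
Using L{y''} = s^2 Y - s·y(0) - y'(0) and L{y'} = sY - y(0), with y(0) = -2, y'(0) = -5, the left side becomes (s^2 + 4*s - 8)Y - (-2*s - 13).
The right side is L{sin(5*t)} = 5/(s^2 + 25).
So (s^2 + 4*s - 8)Y = 5/(s^2 + 25) + (-2*s - 13).
Divide through and combine into a single rational function.

Y(s) = (-2*s^3 - 13*s^2 - 50*s - 320)/(s^4 + 4*s^3 + 17*s^2 + 100*s - 200)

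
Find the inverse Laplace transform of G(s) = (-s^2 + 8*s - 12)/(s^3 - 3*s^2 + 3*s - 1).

-5*t^2*exp(t)/2 + 6*t*exp(t) - exp(t)

Factor the denominator: s^3 - 3*s^2 + 3*s - 1 = (s - 1)^3.
Partial fraction decomposition gives [-1/(s - 1)] + [6/(s - 1)^2] + [-5/(s - 1)^3].
Invert each term: -1/(s - 1) ↔ -e^(t); 6/(s - 1)^2 ↔ 6t·e^(t); -5/(s - 1)^3 ↔ (-5/2)t^2·e^(t).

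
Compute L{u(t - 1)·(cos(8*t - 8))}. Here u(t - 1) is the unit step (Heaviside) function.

s*exp(-s)/(s^2 + 64)

By the second shifting theorem, L{u(t - c)·g(t - c)} = e^(-cs)·H(s) with c = 1 and H(s) = L{g(t)}.
L{cos(8t)} = s/(s^2 + 64).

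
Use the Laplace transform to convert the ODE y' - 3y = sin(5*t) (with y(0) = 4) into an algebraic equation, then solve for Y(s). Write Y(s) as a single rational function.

Take the Laplace transform of both sides.
With L{y'} = sY - y(0) = sY - 4: the LHS transforms to (s - 3)Y - (4).
The right side is L{sin(5*t)} = 5/(s^2 + 25).
So (s - 3)Y = 5/(s^2 + 25) + (4).
Isolate Y and clear denominators.

Y(s) = (4*s^2 + 105)/(s^3 - 3*s^2 + 25*s - 75)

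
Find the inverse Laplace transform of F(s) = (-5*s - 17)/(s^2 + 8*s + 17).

3*exp(-4*t)*sin(t) - 5*exp(-4*t)*cos(t)

Complete the square in the denominator: s^2 + 8*s + 17 = (s + 4)^2 + 1^2.
Split the numerator to match: -5*s - 17 = -5·(s + 4) + 3·1.
Invert each term: -5·(s + 4)/((s + 4)^2 + 1) ↔ -5e^(-4t)cos(t); 3·1/((s + 4)^2 + 1) ↔ 3e^(-4t)sin(t).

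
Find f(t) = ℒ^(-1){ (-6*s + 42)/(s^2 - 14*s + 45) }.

f(t) = -6*exp(7*t)*cosh(2*t)

Rewrite the denominator: s^2 - 14*s + 45 = (s - 7)^2 - 4.
The form in (s - 7) signals a first-shifting-theorem factor e^(7t).
Since L{cosh(2t)} = s/(s^2 - 4), the inverse is exp(7*t)*cosh(2*t), scaled by -6.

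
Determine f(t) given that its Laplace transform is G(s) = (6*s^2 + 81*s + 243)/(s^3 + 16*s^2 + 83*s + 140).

f(t) = 5*exp(-4*t) + 6*exp(-5*t) - 5*exp(-7*t)

Factor the denominator: s^3 + 16*s^2 + 83*s + 140 = (s + 4)*(s + 5)*(s + 7).
Partial fraction decomposition gives [5/(s + 4)] + [6/(s + 5)] + [-5/(s + 7)].
Invert each term: 5/(s + 4) ↔ 5e^(-4t); 6/(s + 5) ↔ 6e^(-5t); -5/(s + 7) ↔ -5e^(-7t).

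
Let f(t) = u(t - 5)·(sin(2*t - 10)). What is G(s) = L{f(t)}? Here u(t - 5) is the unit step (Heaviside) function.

By the second shifting theorem, L{u(t - c)·g(t - c)} = e^(-cs)·H(s) with c = 5 and H(s) = L{g(t)}.
L{sin(2t)} = 2/(s^2 + 4).

G(s) = 2*exp(-5*s)/(s^2 + 4)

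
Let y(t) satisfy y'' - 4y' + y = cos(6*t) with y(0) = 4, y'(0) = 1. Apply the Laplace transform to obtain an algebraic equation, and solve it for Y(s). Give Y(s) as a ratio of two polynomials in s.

Y(s) = (4*s^3 - 15*s^2 + 145*s - 540)/(s^4 - 4*s^3 + 37*s^2 - 144*s + 36)

Apply the Laplace transform to the equation.
Using L{y''} = s^2 Y - s·y(0) - y'(0) and L{y'} = sY - y(0), with y(0) = 4, y'(0) = 1, the left side becomes (s^2 - 4*s + 1)Y - (4*s - 15).
The right side is L{cos(6*t)} = s/(s^2 + 36).
So (s^2 - 4*s + 1)Y = s/(s^2 + 36) + (4*s - 15).
Divide through and combine into a single rational function.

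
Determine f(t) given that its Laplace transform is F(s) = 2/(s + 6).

f(t) = 2*exp(-6*t)

Since L{e^(-6t)} = 1/(s + 6), the inverse is e^(-6*t), scaled by 2.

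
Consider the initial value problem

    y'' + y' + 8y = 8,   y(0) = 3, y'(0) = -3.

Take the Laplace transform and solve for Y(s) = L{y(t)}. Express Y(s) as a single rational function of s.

Y(s) = (3*s^2 + 8)/(s^3 + s^2 + 8*s)

Take the Laplace transform of both sides.
Using L{y''} = s^2 Y - s·y(0) - y'(0) and L{y'} = sY - y(0), with y(0) = 3, y'(0) = -3, the left side becomes (s^2 + s + 8)Y - (3*s).
The right side is L{8} = 8/s.
So (s^2 + s + 8)Y = 8/s + (3*s).
Isolate Y and clear denominators.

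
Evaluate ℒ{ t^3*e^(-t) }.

6/(s + 1)^4

L{t^3} = 3!/s^4 = 6/s^4.
By the first shifting theorem, multiplying by e^(-t) replaces s with s + 1.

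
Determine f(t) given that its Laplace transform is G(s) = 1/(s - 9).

Since L{e^(9t)} = 1/(s - 9), the inverse is exp(9*t).

f(t) = exp(9*t)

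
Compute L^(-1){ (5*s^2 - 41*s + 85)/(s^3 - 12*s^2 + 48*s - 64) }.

Factor the denominator: s^3 - 12*s^2 + 48*s - 64 = (s - 4)^3.
Partial fraction decomposition gives [5/(s - 4)] + [-1/(s - 4)^2] + [(s - 4)^(-3)].
Invert each term: 5/(s - 4) ↔ 5e^(4t); -1/(s - 4)^2 ↔ -t·e^(4t); 1/(s - 4)^3 ↔ (1/2)t^2·e^(4t).

t^2*exp(4*t)/2 - t*exp(4*t) + 5*exp(4*t)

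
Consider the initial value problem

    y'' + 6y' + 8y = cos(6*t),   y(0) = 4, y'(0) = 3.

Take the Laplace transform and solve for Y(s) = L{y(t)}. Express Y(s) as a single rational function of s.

Laplace-transform each side.
Using L{y''} = s^2 Y - s·y(0) - y'(0) and L{y'} = sY - y(0), with y(0) = 4, y'(0) = 3, the left side becomes (s^2 + 6*s + 8)Y - (4*s + 27).
The right side is L{cos(6*t)} = s/(s^2 + 36).
So (s^2 + 6*s + 8)Y = s/(s^2 + 36) + (4*s + 27).
Divide through and combine into a single rational function.

Y(s) = (4*s^3 + 27*s^2 + 145*s + 972)/(s^4 + 6*s^3 + 44*s^2 + 216*s + 288)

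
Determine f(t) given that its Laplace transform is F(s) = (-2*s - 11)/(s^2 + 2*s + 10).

f(t) = -3*exp(-t)*sin(3*t) - 2*exp(-t)*cos(3*t)

Complete the square in the denominator: s^2 + 2*s + 10 = (s + 1)^2 + 3^2.
Split the numerator to match: -2*s - 11 = -2·(s + 1) - 3·3.
Invert each term: -2·(s + 1)/((s + 1)^2 + 9) ↔ -2e^(-t)cos(3t); -3·3/((s + 1)^2 + 9) ↔ -3e^(-t)sin(3t).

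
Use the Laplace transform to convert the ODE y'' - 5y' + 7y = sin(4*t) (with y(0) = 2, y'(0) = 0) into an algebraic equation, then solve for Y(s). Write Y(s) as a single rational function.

Y(s) = (2*s^3 - 10*s^2 + 32*s - 156)/(s^4 - 5*s^3 + 23*s^2 - 80*s + 112)

Take the Laplace transform of both sides.
The derivative rules (L{y''} = s^2 Y - s·y(0) - y'(0) and L{y'} = sY - y(0), with y(0) = 2, y'(0) = 0) turn the left side into (s^2 - 5*s + 7)Y - (2*s - 10).
The right side is L{sin(4*t)} = 4/(s^2 + 16).
So (s^2 - 5*s + 7)Y = 4/(s^2 + 16) + (2*s - 10).
Divide through and combine into a single rational function.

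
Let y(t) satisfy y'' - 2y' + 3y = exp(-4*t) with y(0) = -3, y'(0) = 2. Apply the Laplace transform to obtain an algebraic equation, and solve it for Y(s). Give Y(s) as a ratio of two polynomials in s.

Laplace-transform each side.
With L{y''} = s^2 Y - s·y(0) - y'(0) and L{y'} = sY - y(0), with y(0) = -3, y'(0) = 2: the LHS transforms to (s^2 - 2*s + 3)Y - (-3*s + 8).
The right side is L{exp(-4*t)} = 1/(s + 4).
So (s^2 - 2*s + 3)Y = 1/(s + 4) + (-3*s + 8).
Solve for Y(s) and write it as one ratio of polynomials.

Y(s) = (-3*s^2 - 4*s + 33)/(s^3 + 2*s^2 - 5*s + 12)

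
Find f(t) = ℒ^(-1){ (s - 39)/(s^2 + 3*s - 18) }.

f(t) = -4*exp(3*t) + 5*exp(-6*t)

Factor the denominator: s^2 + 3*s - 18 = (s - 3)*(s + 6).
Partial fraction decomposition gives [5/(s + 6)] + [-4/(s - 3)].
Invert each term: 5/(s + 6) ↔ 5e^(-6t); -4/(s - 3) ↔ -4e^(3t).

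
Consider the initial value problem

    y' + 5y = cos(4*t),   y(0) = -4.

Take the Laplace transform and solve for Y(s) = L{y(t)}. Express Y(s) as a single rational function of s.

Y(s) = (-4*s^2 + s - 64)/(s^3 + 5*s^2 + 16*s + 80)

Apply the Laplace transform to the equation.
The derivative rules (L{y'} = sY - y(0) = sY - (-4)) turn the left side into (s + 5)Y - (-4).
The right side is L{cos(4*t)} = s/(s^2 + 16).
So (s + 5)Y = s/(s^2 + 16) + (-4).
Solve for Y(s) and write it as one ratio of polynomials.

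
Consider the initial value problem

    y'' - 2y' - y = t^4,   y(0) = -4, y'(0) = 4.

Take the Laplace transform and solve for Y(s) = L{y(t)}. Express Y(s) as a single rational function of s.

Laplace-transform each side.
Using L{y''} = s^2 Y - s·y(0) - y'(0) and L{y'} = sY - y(0), with y(0) = -4, y'(0) = 4, the left side becomes (s^2 - 2*s - 1)Y - (-4*s + 12).
The right side is L{t^4} = 24/s^5.
So (s^2 - 2*s - 1)Y = 24/s^5 + (-4*s + 12).
Isolate Y and clear denominators.

Y(s) = (-4*s^6 + 12*s^5 + 24)/(s^7 - 2*s^6 - s^5)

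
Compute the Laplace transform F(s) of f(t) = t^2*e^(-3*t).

L{e^(-3t)} = 1/(s + 3).
Then apply L{t^2·g(t)} = (-1)^2 d^2/ds^2[G(s)] with G(s) = 1/(s + 3):
differentiating 2 times and applying the sign gives 2/(s + 3)^3.

F(s) = 2/(s + 3)^3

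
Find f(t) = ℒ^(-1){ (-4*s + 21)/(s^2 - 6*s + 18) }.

Complete the square in the denominator: s^2 - 6*s + 18 = (s - 3)^2 + 3^2.
Split the numerator to match: -4*s + 21 = -4·(s - 3) + 3·3.
Invert each term: -4·(s - 3)/((s - 3)^2 + 9) ↔ -4e^(3t)cos(3t); 3·3/((s - 3)^2 + 9) ↔ 3e^(3t)sin(3t).

f(t) = 3*exp(3*t)*sin(3*t) - 4*exp(3*t)*cos(3*t)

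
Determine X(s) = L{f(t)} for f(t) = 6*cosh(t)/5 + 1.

The transform is linear, so treat each term independently.
(6/5)·[L{cosh(t)} = s/(s^2 - 1)]; L{1} = 1/s.

X(s) = 6*s/(5*(s^2 - 1)) + 1/s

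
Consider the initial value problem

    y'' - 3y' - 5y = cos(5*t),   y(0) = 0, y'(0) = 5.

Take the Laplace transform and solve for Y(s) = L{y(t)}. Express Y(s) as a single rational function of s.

Apply the Laplace transform to the equation.
Using L{y''} = s^2 Y - s·y(0) - y'(0) and L{y'} = sY - y(0), with y(0) = 0, y'(0) = 5, the left side becomes (s^2 - 3*s - 5)Y - (5).
The right side is L{cos(5*t)} = s/(s^2 + 25).
So (s^2 - 3*s - 5)Y = s/(s^2 + 25) + (5).
Isolate Y and clear denominators.

Y(s) = (5*s^2 + s + 125)/(s^4 - 3*s^3 + 20*s^2 - 75*s - 125)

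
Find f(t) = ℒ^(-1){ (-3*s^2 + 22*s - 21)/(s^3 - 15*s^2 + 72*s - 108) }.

f(t) = t*exp(6*t) - 5*exp(6*t) + 2*exp(3*t)

Factor the denominator: s^3 - 15*s^2 + 72*s - 108 = (s - 6)^2*(s - 3).
Partial fraction decomposition gives [-5/(s - 6)] + [(s - 6)^(-2)] + [2/(s - 3)].
Invert each term: -5/(s - 6) ↔ -5e^(6t); 1/(s - 6)^2 ↔ t·e^(6t); 2/(s - 3) ↔ 2e^(3t).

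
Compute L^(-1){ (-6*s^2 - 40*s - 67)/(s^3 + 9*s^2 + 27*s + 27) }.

Factor the denominator: s^3 + 9*s^2 + 27*s + 27 = (s + 3)^3.
Partial fraction decomposition gives [-6/(s + 3)] + [-4/(s + 3)^2] + [-1/(s + 3)^3].
Invert each term: -6/(s + 3) ↔ -6e^(-3t); -4/(s + 3)^2 ↔ -4t·e^(-3t); -1/(s + 3)^3 ↔ (-1/2)t^2·e^(-3t).

-t^2*exp(-3*t)/2 - 4*t*exp(-3*t) - 6*exp(-3*t)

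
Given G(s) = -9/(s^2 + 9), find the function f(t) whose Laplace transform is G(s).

f(t) = -3*sin(3*t)

Since L{sin(3t)} = 3/(s^2 + 9), the inverse is sin(3*t), scaled by -3.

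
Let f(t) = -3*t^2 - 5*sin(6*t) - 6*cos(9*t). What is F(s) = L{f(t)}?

F(s) = -6*s/(s^2 + 81) - 30/(s^2 + 36) - 6/s^3

Apply the Laplace transform termwise.
(-6)·[L{cos(9t)} = s/(s^2 + 81)]; (-3)·[L{t^2} = 2!/s^3 = 2/s^3]; (-5)·[L{sin(6t)} = 6/(s^2 + 36)].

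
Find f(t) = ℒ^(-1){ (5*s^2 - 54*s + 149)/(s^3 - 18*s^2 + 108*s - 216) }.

f(t) = 5*t^2*exp(6*t)/2 + 6*t*exp(6*t) + 5*exp(6*t)

Factor the denominator: s^3 - 18*s^2 + 108*s - 216 = (s - 6)^3.
Partial fraction decomposition gives [5/(s - 6)] + [6/(s - 6)^2] + [5/(s - 6)^3].
Invert each term: 5/(s - 6) ↔ 5e^(6t); 6/(s - 6)^2 ↔ 6t·e^(6t); 5/(s - 6)^3 ↔ (5/2)t^2·e^(6t).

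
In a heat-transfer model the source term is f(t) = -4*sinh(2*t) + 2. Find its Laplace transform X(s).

X(s) = -8/(s^2 - 4) + 2/s

By linearity of the Laplace transform, transform each term separately.
(-4)·[L{sinh(2t)} = 2/(s^2 - 4)]; L{2} = 2/s.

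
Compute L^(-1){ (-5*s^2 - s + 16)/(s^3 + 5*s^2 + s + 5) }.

Factor the denominator: s^3 + 5*s^2 + s + 5 = (s + 5)*(s^2 + 1).
Partial fraction decomposition gives [-4/(s + 5)] + [-s/(s^2 + 1)] + [4/(s^2 + 1)].
Invert each term: -4/(s + 5) ↔ -4e^(-5t); -1·s/(s^2 + 1) ↔ -cos(t); 4·1/(s^2 + 1) ↔ 4sin(t).

4*sin(t) - cos(t) - 4*exp(-5*t)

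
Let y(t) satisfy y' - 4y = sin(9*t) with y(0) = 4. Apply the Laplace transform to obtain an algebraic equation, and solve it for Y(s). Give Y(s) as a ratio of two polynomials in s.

Laplace-transform each side.
With L{y'} = sY - y(0) = sY - 4: the LHS transforms to (s - 4)Y - (4).
The right side is L{sin(9*t)} = 9/(s^2 + 81).
So (s - 4)Y = 9/(s^2 + 81) + (4).
Solve for Y(s) and write it as one ratio of polynomials.

Y(s) = (4*s^2 + 333)/(s^3 - 4*s^2 + 81*s - 324)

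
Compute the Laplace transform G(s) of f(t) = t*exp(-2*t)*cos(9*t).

G(s) = (s - 7)*(s + 11)/(s^2 + 4*s + 85)^2

L{cos(9t)} = s/(s^2 + 81).
Multiplying by e^(-2t) shifts s → s + 2, so L{exp(-2*t)*cos(9*t)} = (s + 2)/((s + 2)^2 + 81).
Then apply L{t·g(t)} = -d/ds[H(s)] with H(s) = (s + 2)/((s + 2)^2 + 81):
differentiating 1 time and applying the sign gives (s - 7)*(s + 11)/(s^2 + 4*s + 85)^2.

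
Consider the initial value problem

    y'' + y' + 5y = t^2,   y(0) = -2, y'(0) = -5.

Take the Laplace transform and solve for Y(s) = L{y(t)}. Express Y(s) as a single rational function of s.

Y(s) = (-2*s^4 - 7*s^3 + 2)/(s^5 + s^4 + 5*s^3)

Take the Laplace transform of both sides.
The derivative rules (L{y''} = s^2 Y - s·y(0) - y'(0) and L{y'} = sY - y(0), with y(0) = -2, y'(0) = -5) turn the left side into (s^2 + s + 5)Y - (-2*s - 7).
The right side is L{t^2} = 2/s^3.
So (s^2 + s + 5)Y = 2/s^3 + (-2*s - 7).
Isolate Y and clear denominators.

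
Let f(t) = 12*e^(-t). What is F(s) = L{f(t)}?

L{12} = 12/s.
By the first shifting theorem, multiplying by e^(-t) replaces s with s + 1.

F(s) = 12/(s + 1)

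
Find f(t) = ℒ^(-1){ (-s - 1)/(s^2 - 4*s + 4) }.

Factor the denominator: s^2 - 4*s + 4 = (s - 2)^2.
Partial fraction decomposition gives [-1/(s - 2)] + [-3/(s - 2)^2].
Invert each term: -1/(s - 2) ↔ -e^(2t); -3/(s - 2)^2 ↔ -3t·e^(2t).

f(t) = -3*t*exp(2*t) - exp(2*t)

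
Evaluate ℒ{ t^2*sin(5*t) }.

10*(3*s^2 - 25)/(s^2 + 25)^3

L{sin(5t)} = 5/(s^2 + 25).
Then apply L{t^2·g(t)} = (-1)^2 d^2/ds^2[H(s)] with H(s) = 5/(s^2 + 25):
differentiating 2 times and applying the sign gives 10*(3*s^2 - 25)/(s^2 + 25)^3.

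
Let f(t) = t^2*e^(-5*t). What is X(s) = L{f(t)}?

L{t^2} = 2!/s^3 = 2/s^3.
By the first shifting theorem, multiplying by e^(-5t) replaces s with s + 5.

X(s) = 2/(s + 5)^3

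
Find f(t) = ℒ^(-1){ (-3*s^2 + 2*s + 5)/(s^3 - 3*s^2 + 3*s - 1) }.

Factor the denominator: s^3 - 3*s^2 + 3*s - 1 = (s - 1)^3.
Partial fraction decomposition gives [-3/(s - 1)] + [-4/(s - 1)^2] + [4/(s - 1)^3].
Invert each term: -3/(s - 1) ↔ -3e^(t); -4/(s - 1)^2 ↔ -4t·e^(t); 4/(s - 1)^3 ↔ (2)t^2·e^(t).

f(t) = 2*t^2*exp(t) - 4*t*exp(t) - 3*exp(t)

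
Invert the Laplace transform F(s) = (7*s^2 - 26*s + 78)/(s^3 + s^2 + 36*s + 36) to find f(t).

Factor the denominator: s^3 + s^2 + 36*s + 36 = (s + 1)*(s^2 + 36).
Partial fraction decomposition gives [3/(s + 1)] + [4*s/(s^2 + 36)] + [-30/(s^2 + 36)].
Invert each term: 3/(s + 1) ↔ 3e^(-t); 4·s/(s^2 + 36) ↔ 4cos(6t); -5·6/(s^2 + 36) ↔ -5sin(6t).

f(t) = -5*sin(6*t) + 4*cos(6*t) + 3*exp(-t)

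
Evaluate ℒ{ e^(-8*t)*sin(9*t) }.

9/((s + 8)^2 + 81)

L{sin(9t)} = 9/(s^2 + 81).
By the first shifting theorem, multiplying by e^(-8t) replaces s with s + 8.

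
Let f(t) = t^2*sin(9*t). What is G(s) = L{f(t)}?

L{sin(9t)} = 9/(s^2 + 81).
Then apply L{t^2·g(t)} = (-1)^2 d^2/ds^2[H(s)] with H(s) = 9/(s^2 + 81):
differentiating 2 times and applying the sign gives 54*(s^2 - 27)/(s^2 + 81)^3.

G(s) = 54*(s^2 - 27)/(s^2 + 81)^3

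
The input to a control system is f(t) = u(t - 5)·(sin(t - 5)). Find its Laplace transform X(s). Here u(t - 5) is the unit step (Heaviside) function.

X(s) = exp(-5*s)/(s^2 + 1)

By the second shifting theorem, L{u(t - c)·g(t - c)} = e^(-cs)·G(s) with c = 5 and G(s) = L{g(t)}.
L{sin(t)} = 1/(s^2 + 1).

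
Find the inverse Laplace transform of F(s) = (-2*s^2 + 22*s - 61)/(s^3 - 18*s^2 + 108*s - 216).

Factor the denominator: s^3 - 18*s^2 + 108*s - 216 = (s - 6)^3.
Partial fraction decomposition gives [-2/(s - 6)] + [-2/(s - 6)^2] + [-1/(s - 6)^3].
Invert each term: -2/(s - 6) ↔ -2e^(6t); -2/(s - 6)^2 ↔ -2t·e^(6t); -1/(s - 6)^3 ↔ (-1/2)t^2·e^(6t).

-t^2*exp(6*t)/2 - 2*t*exp(6*t) - 2*exp(6*t)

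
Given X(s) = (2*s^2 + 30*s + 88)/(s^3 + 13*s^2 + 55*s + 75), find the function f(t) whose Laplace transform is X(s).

Factor the denominator: s^3 + 13*s^2 + 55*s + 75 = (s + 3)*(s + 5)^2.
Partial fraction decomposition gives [-2/(s + 5)] + [6/(s + 5)^2] + [4/(s + 3)].
Invert each term: -2/(s + 5) ↔ -2e^(-5t); 6/(s + 5)^2 ↔ 6t·e^(-5t); 4/(s + 3) ↔ 4e^(-3t).

f(t) = 6*t*exp(-5*t) + 4*exp(-3*t) - 2*exp(-5*t)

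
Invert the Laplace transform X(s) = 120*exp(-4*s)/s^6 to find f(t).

f(t) = Heaviside(t - 4)*((t - 4)^5)

The factor e^(-4s) signals a time shift by c = 4 (second shifting theorem).
L{t^5} = 5!/s^6 = 120/s^6, so L^-1{120/s^6} = t^5.
Hence the inverse is u(t - 4) times that function evaluated at t - 4.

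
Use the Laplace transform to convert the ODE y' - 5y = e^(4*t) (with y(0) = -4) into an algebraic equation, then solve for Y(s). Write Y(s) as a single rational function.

Y(s) = (-4*s + 17)/(s^2 - 9*s + 20)

Take the Laplace transform of both sides.
With L{y'} = sY - y(0) = sY - (-4): the LHS transforms to (s - 5)Y - (-4).
The right side is L{e^(4*t)} = 1/(s - 4).
So (s - 5)Y = 1/(s - 4) + (-4).
Divide through and combine into a single rational function.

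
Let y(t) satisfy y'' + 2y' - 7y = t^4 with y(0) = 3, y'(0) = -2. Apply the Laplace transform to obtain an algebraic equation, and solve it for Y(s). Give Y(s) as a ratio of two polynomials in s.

Transform both sides with L{·}.
The derivative rules (L{y''} = s^2 Y - s·y(0) - y'(0) and L{y'} = sY - y(0), with y(0) = 3, y'(0) = -2) turn the left side into (s^2 + 2*s - 7)Y - (3*s + 4).
The right side is L{t^4} = 24/s^5.
So (s^2 + 2*s - 7)Y = 24/s^5 + (3*s + 4).
Solve for Y(s) and write it as one ratio of polynomials.

Y(s) = (3*s^6 + 4*s^5 + 24)/(s^7 + 2*s^6 - 7*s^5)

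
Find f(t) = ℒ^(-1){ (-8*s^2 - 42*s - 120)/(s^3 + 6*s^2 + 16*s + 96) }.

Factor the denominator: s^3 + 6*s^2 + 16*s + 96 = (s + 6)*(s^2 + 16).
Partial fraction decomposition gives [-3/(s + 6)] + [-5*s/(s^2 + 16)] + [-12/(s^2 + 16)].
Invert each term: -3/(s + 6) ↔ -3e^(-6t); -5·s/(s^2 + 16) ↔ -5cos(4t); -3·4/(s^2 + 16) ↔ -3sin(4t).

f(t) = -3*sin(4*t) - 5*cos(4*t) - 3*exp(-6*t)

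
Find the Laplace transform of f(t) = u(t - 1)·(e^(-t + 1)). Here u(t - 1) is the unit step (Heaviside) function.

By the second shifting theorem, L{u(t - c)·g(t - c)} = e^(-cs)·G(s) with c = 1 and G(s) = L{g(t)}.
L{e^(-t)} = 1/(s + 1).

exp(-s)/(s + 1)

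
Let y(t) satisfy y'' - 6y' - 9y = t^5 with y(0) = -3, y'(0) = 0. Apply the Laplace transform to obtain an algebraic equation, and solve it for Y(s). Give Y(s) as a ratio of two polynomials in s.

Take the Laplace transform of both sides.
The derivative rules (L{y''} = s^2 Y - s·y(0) - y'(0) and L{y'} = sY - y(0), with y(0) = -3, y'(0) = 0) turn the left side into (s^2 - 6*s - 9)Y - (-3*s + 18).
The right side is L{t^5} = 120/s^6.
So (s^2 - 6*s - 9)Y = 120/s^6 + (-3*s + 18).
Divide through and combine into a single rational function.

Y(s) = (-3*s^7 + 18*s^6 + 120)/(s^8 - 6*s^7 - 9*s^6)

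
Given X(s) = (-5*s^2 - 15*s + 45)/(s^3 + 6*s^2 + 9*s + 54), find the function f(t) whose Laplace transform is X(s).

Factor the denominator: s^3 + 6*s^2 + 9*s + 54 = (s + 6)*(s^2 + 9).
Partial fraction decomposition gives [-1/(s + 6)] + [-4*s/(s^2 + 9)] + [9/(s^2 + 9)].
Invert each term: -1/(s + 6) ↔ -e^(-6t); -4·s/(s^2 + 9) ↔ -4cos(3t); 3·3/(s^2 + 9) ↔ 3sin(3t).

f(t) = 3*sin(3*t) - 4*cos(3*t) - exp(-6*t)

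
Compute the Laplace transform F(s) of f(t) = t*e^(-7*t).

L{e^(-7t)} = 1/(s + 7).
Then apply L{t·g(t)} = -d/ds[G(s)] with G(s) = 1/(s + 7):
differentiating 1 time and applying the sign gives (s + 7)^(-2).

F(s) = (s + 7)^(-2)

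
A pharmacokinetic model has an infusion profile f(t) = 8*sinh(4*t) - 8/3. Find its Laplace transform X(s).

By linearity of the Laplace transform, transform each term separately.
(8)·[L{sinh(4t)} = 4/(s^2 - 16)]; L{-8/3} = (-8/3)/s.

X(s) = 32/(s^2 - 16) - 8/(3*s)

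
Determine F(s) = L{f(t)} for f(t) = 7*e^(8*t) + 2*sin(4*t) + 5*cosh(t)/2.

Apply the Laplace transform termwise.
(2)·[L{sin(4t)} = 4/(s^2 + 16)]; (5/2)·[L{cosh(t)} = s/(s^2 - 1)]; (7)·[L{e^(8t)} = 1/(s - 8)].

F(s) = 5*s/(2*(s^2 - 1)) + 8/(s^2 + 16) + 7/(s - 8)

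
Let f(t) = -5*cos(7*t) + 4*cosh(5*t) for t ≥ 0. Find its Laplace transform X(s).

By linearity of the Laplace transform, transform each term separately.
(4)·[L{cosh(5t)} = s/(s^2 - 25)]; (-5)·[L{cos(7t)} = s/(s^2 + 49)].

X(s) = -5*s/(s^2 + 49) + 4*s/(s^2 - 25)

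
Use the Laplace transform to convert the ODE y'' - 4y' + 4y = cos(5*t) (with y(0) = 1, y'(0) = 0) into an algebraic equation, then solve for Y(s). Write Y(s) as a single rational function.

Y(s) = (s^3 - 4*s^2 + 26*s - 100)/(s^4 - 4*s^3 + 29*s^2 - 100*s + 100)

Transform both sides with L{·}.
The derivative rules (L{y''} = s^2 Y - s·y(0) - y'(0) and L{y'} = sY - y(0), with y(0) = 1, y'(0) = 0) turn the left side into (s^2 - 4*s + 4)Y - (s - 4).
The right side is L{cos(5*t)} = s/(s^2 + 25).
So (s^2 - 4*s + 4)Y = s/(s^2 + 25) + (s - 4).
Solve for Y(s) and write it as one ratio of polynomials.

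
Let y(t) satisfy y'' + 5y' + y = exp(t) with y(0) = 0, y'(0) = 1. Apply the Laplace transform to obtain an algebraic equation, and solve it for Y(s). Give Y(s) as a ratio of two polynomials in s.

Y(s) = s/(s^3 + 4*s^2 - 4*s - 1)

Transform both sides with L{·}.
With L{y''} = s^2 Y - s·y(0) - y'(0) and L{y'} = sY - y(0), with y(0) = 0, y'(0) = 1: the LHS transforms to (s^2 + 5*s + 1)Y - (1).
The right side is L{exp(t)} = 1/(s - 1).
So (s^2 + 5*s + 1)Y = 1/(s - 1) + (1).
Isolate Y and clear denominators.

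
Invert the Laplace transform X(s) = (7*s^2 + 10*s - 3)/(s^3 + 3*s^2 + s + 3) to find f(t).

f(t) = -2*sin(t) + 4*cos(t) + 3*exp(-3*t)

Factor the denominator: s^3 + 3*s^2 + s + 3 = (s + 3)*(s^2 + 1).
Partial fraction decomposition gives [3/(s + 3)] + [4*s/(s^2 + 1)] + [-2/(s^2 + 1)].
Invert each term: 3/(s + 3) ↔ 3e^(-3t); 4·s/(s^2 + 1) ↔ 4cos(t); -2·1/(s^2 + 1) ↔ -2sin(t).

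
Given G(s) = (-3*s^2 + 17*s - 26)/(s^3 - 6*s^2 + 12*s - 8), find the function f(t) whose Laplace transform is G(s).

Factor the denominator: s^3 - 6*s^2 + 12*s - 8 = (s - 2)^3.
Partial fraction decomposition gives [-3/(s - 2)] + [5/(s - 2)^2] + [-4/(s - 2)^3].
Invert each term: -3/(s - 2) ↔ -3e^(2t); 5/(s - 2)^2 ↔ 5t·e^(2t); -4/(s - 2)^3 ↔ (-2)t^2·e^(2t).

f(t) = -2*t^2*exp(2*t) + 5*t*exp(2*t) - 3*exp(2*t)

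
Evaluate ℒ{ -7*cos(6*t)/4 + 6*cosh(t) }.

Apply the Laplace transform termwise.
(6)·[L{cosh(t)} = s/(s^2 - 1)]; (-7/4)·[L{cos(6t)} = s/(s^2 + 36)].

-7*s/(4*(s^2 + 36)) + 6*s/(s^2 - 1)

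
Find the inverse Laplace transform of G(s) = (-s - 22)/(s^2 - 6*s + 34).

Complete the square in the denominator: s^2 - 6*s + 34 = (s - 3)^2 + 5^2.
Split the numerator to match: -s - 22 = -1·(s - 3) - 5·5.
Invert each term: -1·(s - 3)/((s - 3)^2 + 25) ↔ -e^(3t)cos(5t); -5·5/((s - 3)^2 + 25) ↔ -5e^(3t)sin(5t).

-5*exp(3*t)*sin(5*t) - exp(3*t)*cos(5*t)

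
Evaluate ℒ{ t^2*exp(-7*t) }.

L{e^(-7t)} = 1/(s + 7).
Then apply L{t^2·g(t)} = (-1)^2 d^2/ds^2[G(s)] with G(s) = 1/(s + 7):
differentiating 2 times and applying the sign gives 2/(s + 7)^3.

2/(s + 7)^3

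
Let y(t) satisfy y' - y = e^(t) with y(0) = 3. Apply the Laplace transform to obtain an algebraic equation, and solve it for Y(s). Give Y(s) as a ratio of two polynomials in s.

Y(s) = (3*s - 2)/(s^2 - 2*s + 1)

Laplace-transform each side.
Using L{y'} = sY - y(0) = sY - 3, the left side becomes (s - 1)Y - (3).
The right side is L{e^(t)} = 1/(s - 1).
So (s - 1)Y = 1/(s - 1) + (3).
Divide through and combine into a single rational function.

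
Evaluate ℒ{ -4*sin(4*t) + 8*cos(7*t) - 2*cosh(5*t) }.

By linearity of the Laplace transform, transform each term separately.
(8)·[L{cos(7t)} = s/(s^2 + 49)]; (-2)·[L{cosh(5t)} = s/(s^2 - 25)]; (-4)·[L{sin(4t)} = 4/(s^2 + 16)].

8*s/(s^2 + 49) - 2*s/(s^2 - 25) - 16/(s^2 + 16)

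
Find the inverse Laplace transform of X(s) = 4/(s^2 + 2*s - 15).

exp(-t)*sinh(4*t)

Rewrite the denominator: s^2 + 2*s - 15 = (s + 1)^2 - 16.
The form in (s + 1) signals a first-shifting-theorem factor e^(-t).
Since L{sinh(4t)} = 4/(s^2 - 16), the inverse is e^(-t)*sinh(4*t).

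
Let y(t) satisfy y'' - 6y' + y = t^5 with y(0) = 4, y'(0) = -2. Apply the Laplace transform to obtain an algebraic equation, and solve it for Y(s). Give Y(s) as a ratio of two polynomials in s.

Take the Laplace transform of both sides.
The derivative rules (L{y''} = s^2 Y - s·y(0) - y'(0) and L{y'} = sY - y(0), with y(0) = 4, y'(0) = -2) turn the left side into (s^2 - 6*s + 1)Y - (4*s - 26).
The right side is L{t^5} = 120/s^6.
So (s^2 - 6*s + 1)Y = 120/s^6 + (4*s - 26).
Isolate Y and clear denominators.

Y(s) = (4*s^7 - 26*s^6 + 120)/(s^8 - 6*s^7 + s^6)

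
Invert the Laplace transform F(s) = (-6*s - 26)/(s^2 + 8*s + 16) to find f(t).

f(t) = -2*t*exp(-4*t) - 6*exp(-4*t)

Factor the denominator: s^2 + 8*s + 16 = (s + 4)^2.
Partial fraction decomposition gives [-6/(s + 4)] + [-2/(s + 4)^2].
Invert each term: -6/(s + 4) ↔ -6e^(-4t); -2/(s + 4)^2 ↔ -2t·e^(-4t).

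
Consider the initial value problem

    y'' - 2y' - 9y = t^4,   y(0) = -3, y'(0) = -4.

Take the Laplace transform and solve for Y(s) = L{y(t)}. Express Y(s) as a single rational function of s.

Y(s) = (-3*s^6 + 2*s^5 + 24)/(s^7 - 2*s^6 - 9*s^5)

Laplace-transform each side.
With L{y''} = s^2 Y - s·y(0) - y'(0) and L{y'} = sY - y(0), with y(0) = -3, y'(0) = -4: the LHS transforms to (s^2 - 2*s - 9)Y - (-3*s + 2).
The right side is L{t^4} = 24/s^5.
So (s^2 - 2*s - 9)Y = 24/s^5 + (-3*s + 2).
Solve for Y(s) and write it as one ratio of polynomials.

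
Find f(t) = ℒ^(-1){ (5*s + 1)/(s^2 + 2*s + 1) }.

f(t) = -4*t*exp(-t) + 5*exp(-t)

Factor the denominator: s^2 + 2*s + 1 = (s + 1)^2.
Partial fraction decomposition gives [5/(s + 1)] + [-4/(s + 1)^2].
Invert each term: 5/(s + 1) ↔ 5e^(-t); -4/(s + 1)^2 ↔ -4t·e^(-t).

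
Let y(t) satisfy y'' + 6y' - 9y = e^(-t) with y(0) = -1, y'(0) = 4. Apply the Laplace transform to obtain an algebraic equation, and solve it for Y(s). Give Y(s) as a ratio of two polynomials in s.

Y(s) = (-s^2 - 3*s - 1)/(s^3 + 7*s^2 - 3*s - 9)

Laplace-transform each side.
The derivative rules (L{y''} = s^2 Y - s·y(0) - y'(0) and L{y'} = sY - y(0), with y(0) = -1, y'(0) = 4) turn the left side into (s^2 + 6*s - 9)Y - (-s - 2).
The right side is L{e^(-t)} = 1/(s + 1).
So (s^2 + 6*s - 9)Y = 1/(s + 1) + (-s - 2).
Isolate Y and clear denominators.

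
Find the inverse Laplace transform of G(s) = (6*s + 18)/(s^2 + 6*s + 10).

6*exp(-3*t)*cos(t)

Rewrite the denominator: s^2 + 6*s + 10 = (s + 3)^2 + 1.
The form in (s + 3) signals a first-shifting-theorem factor e^(-3t).
Since L{cos(t)} = s/(s^2 + 1), the inverse is exp(-3*t)*cos(t), scaled by 6.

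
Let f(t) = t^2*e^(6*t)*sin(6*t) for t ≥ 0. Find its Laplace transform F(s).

L{sin(6t)} = 6/(s^2 + 36).
Multiplying by e^(6t) shifts s → s - 6, so L{e^(6*t)*sin(6*t)} = 6/((s - 6)^2 + 36).
Then apply L{t^2·g(t)} = (-1)^2 d^2/ds^2[G(s)] with G(s) = 6/((s - 6)^2 + 36):
differentiating 2 times and applying the sign gives 36*(s^2 - 12*s + 24)/(s^2 - 12*s + 72)^3.

F(s) = 36*(s^2 - 12*s + 24)/(s^2 - 12*s + 72)^3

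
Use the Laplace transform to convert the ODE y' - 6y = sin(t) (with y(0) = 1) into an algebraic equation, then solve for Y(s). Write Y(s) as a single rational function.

Laplace-transform each side.
With L{y'} = sY - y(0) = sY - 1: the LHS transforms to (s - 6)Y - (1).
The right side is L{sin(t)} = 1/(s^2 + 1).
So (s - 6)Y = 1/(s^2 + 1) + (1).
Solve for Y(s) and write it as one ratio of polynomials.

Y(s) = (s^2 + 2)/(s^3 - 6*s^2 + s - 6)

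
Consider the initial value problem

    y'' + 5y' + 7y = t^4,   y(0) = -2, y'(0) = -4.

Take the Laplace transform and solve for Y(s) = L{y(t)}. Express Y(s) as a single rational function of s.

Take the Laplace transform of both sides.
With L{y''} = s^2 Y - s·y(0) - y'(0) and L{y'} = sY - y(0), with y(0) = -2, y'(0) = -4: the LHS transforms to (s^2 + 5*s + 7)Y - (-2*s - 14).
The right side is L{t^4} = 24/s^5.
So (s^2 + 5*s + 7)Y = 24/s^5 + (-2*s - 14).
Solve for Y(s) and write it as one ratio of polynomials.

Y(s) = (-2*s^6 - 14*s^5 + 24)/(s^7 + 5*s^6 + 7*s^5)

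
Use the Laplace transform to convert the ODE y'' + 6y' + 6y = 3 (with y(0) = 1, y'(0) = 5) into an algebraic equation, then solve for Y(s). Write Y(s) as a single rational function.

Take the Laplace transform of both sides.
With L{y''} = s^2 Y - s·y(0) - y'(0) and L{y'} = sY - y(0), with y(0) = 1, y'(0) = 5: the LHS transforms to (s^2 + 6*s + 6)Y - (s + 11).
The right side is L{3} = 3/s.
So (s^2 + 6*s + 6)Y = 3/s + (s + 11).
Divide through and combine into a single rational function.

Y(s) = (s^2 + 11*s + 3)/(s^3 + 6*s^2 + 6*s)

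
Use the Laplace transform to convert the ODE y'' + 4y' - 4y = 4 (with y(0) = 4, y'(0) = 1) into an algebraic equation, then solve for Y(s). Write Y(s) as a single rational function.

Transform both sides with L{·}.
Using L{y''} = s^2 Y - s·y(0) - y'(0) and L{y'} = sY - y(0), with y(0) = 4, y'(0) = 1, the left side becomes (s^2 + 4*s - 4)Y - (4*s + 17).
The right side is L{4} = 4/s.
So (s^2 + 4*s - 4)Y = 4/s + (4*s + 17).
Divide through and combine into a single rational function.

Y(s) = (4*s^2 + 17*s + 4)/(s^3 + 4*s^2 - 4*s)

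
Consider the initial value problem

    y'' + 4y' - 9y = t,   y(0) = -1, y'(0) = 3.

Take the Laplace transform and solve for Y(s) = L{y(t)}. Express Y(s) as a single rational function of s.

Laplace-transform each side.
Using L{y''} = s^2 Y - s·y(0) - y'(0) and L{y'} = sY - y(0), with y(0) = -1, y'(0) = 3, the left side becomes (s^2 + 4*s - 9)Y - (-s - 1).
The right side is L{t} = s^(-2).
So (s^2 + 4*s - 9)Y = s^(-2) + (-s - 1).
Isolate Y and clear denominators.

Y(s) = (-s^3 - s^2 + 1)/(s^4 + 4*s^3 - 9*s^2)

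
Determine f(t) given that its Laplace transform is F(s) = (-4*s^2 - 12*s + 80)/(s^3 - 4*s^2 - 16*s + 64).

Factor the denominator: s^3 - 4*s^2 - 16*s + 64 = (s - 4)^2*(s + 4).
Partial fraction decomposition gives [-5/(s - 4)] + [-4/(s - 4)^2] + [1/(s + 4)].
Invert each term: -5/(s - 4) ↔ -5e^(4t); -4/(s - 4)^2 ↔ -4t·e^(4t); 1/(s + 4) ↔ e^(-4t).

f(t) = -4*t*exp(4*t) - 5*exp(4*t) + exp(-4*t)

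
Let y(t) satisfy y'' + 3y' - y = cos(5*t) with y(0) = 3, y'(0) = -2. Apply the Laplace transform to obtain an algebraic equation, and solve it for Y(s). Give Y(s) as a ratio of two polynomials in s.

Apply the Laplace transform to the equation.
Using L{y''} = s^2 Y - s·y(0) - y'(0) and L{y'} = sY - y(0), with y(0) = 3, y'(0) = -2, the left side becomes (s^2 + 3*s - 1)Y - (3*s + 7).
The right side is L{cos(5*t)} = s/(s^2 + 25).
So (s^2 + 3*s - 1)Y = s/(s^2 + 25) + (3*s + 7).
Solve for Y(s) and write it as one ratio of polynomials.

Y(s) = (3*s^3 + 7*s^2 + 76*s + 175)/(s^4 + 3*s^3 + 24*s^2 + 75*s - 25)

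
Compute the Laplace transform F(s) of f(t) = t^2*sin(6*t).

L{sin(6t)} = 6/(s^2 + 36).
Then apply L{t^2·g(t)} = (-1)^2 d^2/ds^2[G(s)] with G(s) = 6/(s^2 + 36):
differentiating 2 times and applying the sign gives 36*(s^2 - 12)/(s^2 + 36)^3.

F(s) = 36*(s^2 - 12)/(s^2 + 36)^3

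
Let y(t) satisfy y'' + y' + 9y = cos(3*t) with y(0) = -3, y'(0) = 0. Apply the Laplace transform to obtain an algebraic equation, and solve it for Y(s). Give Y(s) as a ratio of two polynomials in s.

Take the Laplace transform of both sides.
With L{y''} = s^2 Y - s·y(0) - y'(0) and L{y'} = sY - y(0), with y(0) = -3, y'(0) = 0: the LHS transforms to (s^2 + s + 9)Y - (-3*s - 3).
The right side is L{cos(3*t)} = s/(s^2 + 9).
So (s^2 + s + 9)Y = s/(s^2 + 9) + (-3*s - 3).
Divide through and combine into a single rational function.

Y(s) = (-3*s^3 - 3*s^2 - 26*s - 27)/(s^4 + s^3 + 18*s^2 + 9*s + 81)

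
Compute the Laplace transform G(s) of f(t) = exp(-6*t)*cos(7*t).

L{cos(7t)} = s/(s^2 + 49).
By the first shifting theorem, multiplying by e^(-6t) replaces s with s + 6.

G(s) = (s + 6)/((s + 6)^2 + 49)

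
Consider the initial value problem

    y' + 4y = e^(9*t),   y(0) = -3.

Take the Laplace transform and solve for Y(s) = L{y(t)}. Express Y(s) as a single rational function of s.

Y(s) = (-3*s + 28)/(s^2 - 5*s - 36)

Take the Laplace transform of both sides.
Using L{y'} = sY - y(0) = sY - (-3), the left side becomes (s + 4)Y - (-3).
The right side is L{e^(9*t)} = 1/(s - 9).
So (s + 4)Y = 1/(s - 9) + (-3).
Solve for Y(s) and write it as one ratio of polynomials.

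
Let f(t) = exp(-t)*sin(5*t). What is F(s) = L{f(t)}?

F(s) = 5/((s + 1)^2 + 25)

L{sin(5t)} = 5/(s^2 + 25).
By the first shifting theorem, multiplying by e^(-t) replaces s with s + 1.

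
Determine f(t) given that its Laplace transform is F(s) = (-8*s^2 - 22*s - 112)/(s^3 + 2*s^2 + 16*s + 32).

f(t) = -4*sin(4*t) - 3*cos(4*t) - 5*exp(-2*t)

Factor the denominator: s^3 + 2*s^2 + 16*s + 32 = (s + 2)*(s^2 + 16).
Partial fraction decomposition gives [-5/(s + 2)] + [-3*s/(s^2 + 16)] + [-16/(s^2 + 16)].
Invert each term: -5/(s + 2) ↔ -5e^(-2t); -3·s/(s^2 + 16) ↔ -3cos(4t); -4·4/(s^2 + 16) ↔ -4sin(4t).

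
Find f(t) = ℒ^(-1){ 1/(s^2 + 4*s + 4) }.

f(t) = t*exp(-2*t)

Rewrite the denominator: s^2 + 4*s + 4 = (s + 2)^2.
The form in (s + 2) signals a first-shifting-theorem factor e^(-2t).
Since L{t} = 1!/s^2 = 1/s^2, the inverse is t*e^(-2*t).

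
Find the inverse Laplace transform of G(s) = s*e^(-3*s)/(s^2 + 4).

Heaviside(t - 3)*(cos(2*t - 6))

The factor e^(-3s) signals a time shift by c = 3 (second shifting theorem).
L{cos(2t)} = s/(s^2 + 4), so L^-1{s/(s^2 + 4)} = cos(2*t).
Hence the inverse is u(t - 3) times that function evaluated at t - 3.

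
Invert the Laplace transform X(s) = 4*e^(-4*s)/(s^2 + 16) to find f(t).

The factor e^(-4s) signals a time shift by c = 4 (second shifting theorem).
L{sin(4t)} = 4/(s^2 + 16), so L^-1{4/(s^2 + 16)} = sin(4*t).
Hence the inverse is u(t - 4) times that function evaluated at t - 4.

f(t) = Heaviside(t - 4)*(sin(4*t - 16))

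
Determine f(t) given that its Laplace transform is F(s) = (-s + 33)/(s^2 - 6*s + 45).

Complete the square in the denominator: s^2 - 6*s + 45 = (s - 3)^2 + 6^2.
Split the numerator to match: -s + 33 = -1·(s - 3) + 5·6.
Invert each term: -1·(s - 3)/((s - 3)^2 + 36) ↔ -e^(3t)cos(6t); 5·6/((s - 3)^2 + 36) ↔ 5e^(3t)sin(6t).

f(t) = 5*exp(3*t)*sin(6*t) - exp(3*t)*cos(6*t)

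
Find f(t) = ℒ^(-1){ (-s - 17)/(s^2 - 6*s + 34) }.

Complete the square in the denominator: s^2 - 6*s + 34 = (s - 3)^2 + 5^2.
Split the numerator to match: -s - 17 = -1·(s - 3) - 4·5.
Invert each term: -1·(s - 3)/((s - 3)^2 + 25) ↔ -e^(3t)cos(5t); -4·5/((s - 3)^2 + 25) ↔ -4e^(3t)sin(5t).

f(t) = -4*exp(3*t)*sin(5*t) - exp(3*t)*cos(5*t)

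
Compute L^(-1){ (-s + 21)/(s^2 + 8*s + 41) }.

5*exp(-4*t)*sin(5*t) - exp(-4*t)*cos(5*t)

Complete the square in the denominator: s^2 + 8*s + 41 = (s + 4)^2 + 5^2.
Split the numerator to match: -s + 21 = -1·(s + 4) + 5·5.
Invert each term: -1·(s + 4)/((s + 4)^2 + 25) ↔ -e^(-4t)cos(5t); 5·5/((s + 4)^2 + 25) ↔ 5e^(-4t)sin(5t).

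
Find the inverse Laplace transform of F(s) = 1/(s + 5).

exp(-5*t)

Since L{e^(-5t)} = 1/(s + 5), the inverse is e^(-5*t).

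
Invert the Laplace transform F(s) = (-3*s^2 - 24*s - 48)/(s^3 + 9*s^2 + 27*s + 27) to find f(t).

Factor the denominator: s^3 + 9*s^2 + 27*s + 27 = (s + 3)^3.
Partial fraction decomposition gives [-3/(s + 3)] + [-6/(s + 3)^2] + [-3/(s + 3)^3].
Invert each term: -3/(s + 3) ↔ -3e^(-3t); -6/(s + 3)^2 ↔ -6t·e^(-3t); -3/(s + 3)^3 ↔ (-3/2)t^2·e^(-3t).

f(t) = -3*t^2*exp(-3*t)/2 - 6*t*exp(-3*t) - 3*exp(-3*t)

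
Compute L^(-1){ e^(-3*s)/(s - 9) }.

The factor e^(-3s) signals a time shift by c = 3 (second shifting theorem).
L{e^(9t)} = 1/(s - 9), so L^-1{1/(s - 9)} = e^(9*t).
Hence the inverse is u(t - 3) times that function evaluated at t - 3.

Heaviside(t - 3)*(exp(9*t - 27))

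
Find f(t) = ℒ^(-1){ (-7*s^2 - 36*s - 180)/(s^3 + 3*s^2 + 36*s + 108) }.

f(t) = -4*sin(6*t) - 4*cos(6*t) - 3*exp(-3*t)

Factor the denominator: s^3 + 3*s^2 + 36*s + 108 = (s + 3)*(s^2 + 36).
Partial fraction decomposition gives [-3/(s + 3)] + [-4*s/(s^2 + 36)] + [-24/(s^2 + 36)].
Invert each term: -3/(s + 3) ↔ -3e^(-3t); -4·s/(s^2 + 36) ↔ -4cos(6t); -4·6/(s^2 + 36) ↔ -4sin(6t).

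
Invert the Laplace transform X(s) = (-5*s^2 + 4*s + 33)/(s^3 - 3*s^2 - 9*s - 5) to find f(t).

Factor the denominator: s^3 - 3*s^2 - 9*s - 5 = (s - 5)*(s + 1)^2.
Partial fraction decomposition gives [-3/(s + 1)] + [-4/(s + 1)^2] + [-2/(s - 5)].
Invert each term: -3/(s + 1) ↔ -3e^(-t); -4/(s + 1)^2 ↔ -4t·e^(-t); -2/(s - 5) ↔ -2e^(5t).

f(t) = -4*t*exp(-t) - 2*exp(5*t) - 3*exp(-t)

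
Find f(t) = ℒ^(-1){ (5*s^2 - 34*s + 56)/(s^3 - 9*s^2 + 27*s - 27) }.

Factor the denominator: s^3 - 9*s^2 + 27*s - 27 = (s - 3)^3.
Partial fraction decomposition gives [5/(s - 3)] + [-4/(s - 3)^2] + [-1/(s - 3)^3].
Invert each term: 5/(s - 3) ↔ 5e^(3t); -4/(s - 3)^2 ↔ -4t·e^(3t); -1/(s - 3)^3 ↔ (-1/2)t^2·e^(3t).

f(t) = -t^2*exp(3*t)/2 - 4*t*exp(3*t) + 5*exp(3*t)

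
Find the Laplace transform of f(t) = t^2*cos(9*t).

L{cos(9t)} = s/(s^2 + 81).
Then apply L{t^2·g(t)} = (-1)^2 d^2/ds^2[G(s)] with G(s) = s/(s^2 + 81):
differentiating 2 times and applying the sign gives 2*s*(s^2 - 243)/(s^2 + 81)^3.

2*s*(s^2 - 243)/(s^2 + 81)^3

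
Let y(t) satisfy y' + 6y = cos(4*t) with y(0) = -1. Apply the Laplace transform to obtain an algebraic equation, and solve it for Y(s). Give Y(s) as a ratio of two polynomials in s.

Y(s) = (-s^2 + s - 16)/(s^3 + 6*s^2 + 16*s + 96)

Laplace-transform each side.
The derivative rules (L{y'} = sY - y(0) = sY - (-1)) turn the left side into (s + 6)Y - (-1).
The right side is L{cos(4*t)} = s/(s^2 + 16).
So (s + 6)Y = s/(s^2 + 16) + (-1).
Divide through and combine into a single rational function.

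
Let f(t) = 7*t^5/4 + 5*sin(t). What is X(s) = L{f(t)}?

X(s) = 5/(s^2 + 1) + 210/s^6

Apply the Laplace transform termwise.
(5)·[L{sin(t)} = 1/(s^2 + 1)]; (7/4)·[L{t^5} = 5!/s^6 = 120/s^6].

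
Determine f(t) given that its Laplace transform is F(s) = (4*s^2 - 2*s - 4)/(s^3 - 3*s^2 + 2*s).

Factor the denominator: s^3 - 3*s^2 + 2*s = s*(s - 2)*(s - 1).
Partial fraction decomposition gives [-2/s] + [2/(s - 1)] + [4/(s - 2)].
Invert each term: -2/(s - 0) ↔ -2e^(0t); 2/(s - 1) ↔ 2e^(t); 4/(s - 2) ↔ 4e^(2t).

f(t) = 4*exp(2*t) + 2*exp(t) - 2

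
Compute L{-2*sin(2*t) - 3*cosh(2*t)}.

Apply the Laplace transform termwise.
(-3)·[L{cosh(2t)} = s/(s^2 - 4)]; (-2)·[L{sin(2t)} = 2/(s^2 + 4)].

-3*s/(s^2 - 4) - 4/(s^2 + 4)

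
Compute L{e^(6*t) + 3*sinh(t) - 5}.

3/(s^2 - 1) + 1/(s - 6) - 5/s

By linearity of the Laplace transform, transform each term separately.
L{e^(6t)} = 1/(s - 6); L{-5} = -5/s; (3)·[L{sinh(t)} = 1/(s^2 - 1)].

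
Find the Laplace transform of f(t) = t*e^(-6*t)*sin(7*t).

14*(s + 6)/(s^2 + 12*s + 85)^2

L{sin(7t)} = 7/(s^2 + 49).
Multiplying by e^(-6t) shifts s → s + 6, so L{e^(-6*t)*sin(7*t)} = 7/((s + 6)^2 + 49).
Then apply L{t·g(t)} = -d/ds[H(s)] with H(s) = 7/((s + 6)^2 + 49):
differentiating 1 time and applying the sign gives 14*(s + 6)/(s^2 + 12*s + 85)^2.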